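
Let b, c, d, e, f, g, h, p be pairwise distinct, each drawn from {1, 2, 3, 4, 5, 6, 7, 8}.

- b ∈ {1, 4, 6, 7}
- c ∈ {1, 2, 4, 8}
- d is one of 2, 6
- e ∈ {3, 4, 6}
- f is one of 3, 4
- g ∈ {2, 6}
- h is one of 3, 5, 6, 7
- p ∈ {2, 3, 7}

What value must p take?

7

The 8 variables draw from only 8 values {1, 2, 3, 4, 5, 6, 7, 8}, so each is used; only h can be 5, hence h = 5.
Among the 7 still-open variables, 8 fits only c (and all 7 values in {1, 2, 3, 4, 6, 7, 8} must be used), so c = 8.
The 6 still-open variables together cover exactly {1, 2, 3, 4, 6, 7} — 6 values for 6 variables — and 1 appears only in b's list, so b = 1.
The 5 still-open variables together cover exactly {2, 3, 4, 6, 7} — 5 values for 5 variables — and 7 appears only in p's list, so p = 7.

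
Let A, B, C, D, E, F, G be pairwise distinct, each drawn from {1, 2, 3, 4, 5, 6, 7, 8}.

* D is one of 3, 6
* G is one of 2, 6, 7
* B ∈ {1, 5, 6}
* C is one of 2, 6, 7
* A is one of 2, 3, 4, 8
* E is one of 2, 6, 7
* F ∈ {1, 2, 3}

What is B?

C, E, G share exactly the 3 values {2, 6, 7}; by pigeonhole those values go to them, so strike 2, 6, 7 from A, B, D, F.
D has just one choice, so D = 3. Eliminate 3 elsewhere: A, F.
F has just one choice, so F = 1. Eliminate 1 elsewhere: B.
So B = 5.

5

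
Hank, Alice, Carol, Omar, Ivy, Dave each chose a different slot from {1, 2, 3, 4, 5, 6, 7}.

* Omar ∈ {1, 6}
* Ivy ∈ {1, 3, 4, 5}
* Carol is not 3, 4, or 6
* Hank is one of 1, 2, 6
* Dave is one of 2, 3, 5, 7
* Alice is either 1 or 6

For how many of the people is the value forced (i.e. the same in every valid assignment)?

1

Alice and Omar between them cover only {1, 6} — a naked pair. Remove those values from Hank, Carol, Ivy.
Hank's domain is down to {2}, so Hank = 2. Remove 2 from Carol, Dave.
Determined: Hank=2. The other people each still have more than one consistent value. That makes 1.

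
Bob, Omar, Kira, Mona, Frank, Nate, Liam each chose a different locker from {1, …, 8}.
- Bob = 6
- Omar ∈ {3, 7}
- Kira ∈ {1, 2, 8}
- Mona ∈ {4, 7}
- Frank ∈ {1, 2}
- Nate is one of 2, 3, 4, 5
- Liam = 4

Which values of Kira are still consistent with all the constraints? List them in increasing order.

Bob must be 6 (only option left).
Liam must be 4 (only option left). So Mona, Nate can't be 4.
That leaves Mona = 7. Strike 7 from Omar.
Omar has just one choice, so Omar = 3. Strike 3 from Nate.
No further eliminations apply; Kira can still be any of 1, 2, 8.

1, 2, 8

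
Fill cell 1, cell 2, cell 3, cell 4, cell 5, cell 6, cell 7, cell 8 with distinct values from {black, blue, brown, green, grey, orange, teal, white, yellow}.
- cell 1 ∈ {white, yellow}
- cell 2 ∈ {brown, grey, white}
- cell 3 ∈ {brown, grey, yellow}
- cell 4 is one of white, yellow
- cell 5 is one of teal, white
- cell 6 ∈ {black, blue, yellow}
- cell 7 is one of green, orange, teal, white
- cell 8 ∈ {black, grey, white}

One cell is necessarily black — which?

cell 8

The 2 variables cell 1 and cell 4 are confined to {white, yellow}, which locks those values in; drop them from cell 2, cell 3, cell 5, cell 6, cell 7, cell 8.
That leaves cell 5 = teal. Remove teal from cell 7.
The 2 variables cell 2 and cell 3 are confined to {brown, grey}, which locks those values in; drop them from cell 8.
So black goes to cell 8.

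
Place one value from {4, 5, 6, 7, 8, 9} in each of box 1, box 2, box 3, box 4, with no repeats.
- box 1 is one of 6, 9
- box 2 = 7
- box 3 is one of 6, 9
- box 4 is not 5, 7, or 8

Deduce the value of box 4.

box 2 must be 7 (only option left).
The 3 still-open variables together cover exactly {4, 6, 9} — 3 values for 3 variables — and 4 appears only in box 4's list, so box 4 = 4.

4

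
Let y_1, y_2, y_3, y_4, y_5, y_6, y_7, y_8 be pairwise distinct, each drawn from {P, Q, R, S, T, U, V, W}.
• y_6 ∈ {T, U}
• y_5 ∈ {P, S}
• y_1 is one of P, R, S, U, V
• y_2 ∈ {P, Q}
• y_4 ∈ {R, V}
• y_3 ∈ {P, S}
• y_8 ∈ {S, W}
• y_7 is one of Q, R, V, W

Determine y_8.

W

The 8 variables draw from only 8 values {P, Q, R, S, T, U, V, W}, so each is used; only y_6 can be T, hence y_6 = T.
The 7 still-open variables draw from only 7 values {P, Q, R, S, U, V, W}, so each is used; only y_1 can be U, hence y_1 = U.
y_3 and y_5 share exactly the 2 values {P, S}; by pigeonhole those values go to them, so strike P, S from y_2, y_8.
So y_8 = W.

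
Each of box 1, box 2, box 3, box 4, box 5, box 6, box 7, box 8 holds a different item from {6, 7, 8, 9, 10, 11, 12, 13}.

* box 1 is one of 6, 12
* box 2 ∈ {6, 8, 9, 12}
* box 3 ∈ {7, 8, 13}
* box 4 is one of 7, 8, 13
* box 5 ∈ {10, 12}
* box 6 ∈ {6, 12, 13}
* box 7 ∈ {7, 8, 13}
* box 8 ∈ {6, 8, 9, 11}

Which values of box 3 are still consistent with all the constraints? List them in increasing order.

Among the 8 variables, 10 fits only box 5 (and all 8 values in {6, 7, 8, 9, 10, 11, 12, 13} must be used), so box 5 = 10.
The 7 still-open variables draw from only 7 values {6, 7, 8, 9, 11, 12, 13}, so each is used; only box 8 can be 11, hence box 8 = 11.
The 6 still-open variables together cover exactly {6, 7, 8, 9, 12, 13} — 6 values for 6 variables — and 9 appears only in box 2's list, so box 2 = 9.
The 3 variables box 3, box 4, box 7 are confined to {7, 8, 13}, which locks those values in; drop them from box 6.
No further eliminations apply; box 3 can still be any of 7, 8, 13.

7, 8, 13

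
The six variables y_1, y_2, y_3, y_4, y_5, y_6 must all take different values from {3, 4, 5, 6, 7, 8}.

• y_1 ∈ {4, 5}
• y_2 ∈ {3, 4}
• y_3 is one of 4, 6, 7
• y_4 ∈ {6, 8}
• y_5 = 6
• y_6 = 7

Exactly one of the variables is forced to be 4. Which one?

y_3

y_5 has just one choice, so y_5 = 6. Eliminate 6 elsewhere: y_3, y_4.
y_6's domain is down to {7}, so y_6 = 7. Eliminate 7 elsewhere: y_3.
So 4 goes to y_3.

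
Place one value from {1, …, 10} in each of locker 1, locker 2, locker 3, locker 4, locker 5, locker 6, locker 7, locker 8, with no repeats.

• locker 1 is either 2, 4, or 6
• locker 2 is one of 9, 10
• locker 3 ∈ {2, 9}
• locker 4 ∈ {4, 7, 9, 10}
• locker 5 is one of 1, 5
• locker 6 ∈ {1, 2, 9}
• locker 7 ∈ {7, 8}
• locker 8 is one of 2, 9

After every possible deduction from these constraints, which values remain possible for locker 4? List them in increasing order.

4, 7

locker 3 and locker 8 between them cover only {2, 9} — a naked pair. Remove those values from locker 1, locker 2, locker 4, locker 6.
locker 2 must be 10 (only option left). Strike 10 from locker 4.
locker 6 must be 1 (only option left). Eliminate 1 elsewhere: locker 5.
locker 5 must be 5 (only option left).
No further eliminations apply; locker 4 can still be any of 4, 7.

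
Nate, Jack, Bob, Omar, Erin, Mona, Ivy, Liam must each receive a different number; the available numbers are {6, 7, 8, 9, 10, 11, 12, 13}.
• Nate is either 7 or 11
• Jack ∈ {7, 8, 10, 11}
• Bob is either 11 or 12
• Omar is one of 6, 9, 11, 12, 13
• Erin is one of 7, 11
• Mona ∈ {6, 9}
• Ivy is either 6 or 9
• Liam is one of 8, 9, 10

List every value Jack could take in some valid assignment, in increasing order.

8, 10

Among the 8 variables, 13 fits only Omar (and all 8 values in {6, 7, 8, 9, 10, 11, 12, 13} must be used), so Omar = 13.
The 7 still-open variables together cover exactly {6, 7, 8, 9, 10, 11, 12} — 7 values for 7 variables — and 12 appears only in Bob's list, so Bob = 12.
Nate and Erin share exactly the 2 values {7, 11}; by pigeonhole those values go to them, so strike 7, 11 from Jack.
Mona and Ivy between them cover only {6, 9} — a naked pair. Remove those values from Liam.
No further eliminations apply; Jack can still be any of 8, 10.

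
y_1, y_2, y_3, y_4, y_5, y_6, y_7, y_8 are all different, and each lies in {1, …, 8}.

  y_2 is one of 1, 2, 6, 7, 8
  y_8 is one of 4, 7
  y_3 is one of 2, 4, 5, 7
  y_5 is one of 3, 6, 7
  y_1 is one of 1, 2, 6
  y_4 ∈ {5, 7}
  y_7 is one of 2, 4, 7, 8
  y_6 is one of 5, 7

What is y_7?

The 8 variables draw from only 8 values {1, 2, 3, 4, 5, 6, 7, 8}, so each is used; only y_5 can be 3, hence y_5 = 3.
The 2 variables y_4 and y_6 are confined to {5, 7}, which locks those values in; drop them from y_2, y_3, y_7, y_8.
y_8's domain is down to {4}, so y_8 = 4. Eliminate 4 elsewhere: y_3, y_7.
y_3 has just one choice, so y_3 = 2. Eliminate 2 elsewhere: y_1, y_2, y_7.
So y_7 = 8.

8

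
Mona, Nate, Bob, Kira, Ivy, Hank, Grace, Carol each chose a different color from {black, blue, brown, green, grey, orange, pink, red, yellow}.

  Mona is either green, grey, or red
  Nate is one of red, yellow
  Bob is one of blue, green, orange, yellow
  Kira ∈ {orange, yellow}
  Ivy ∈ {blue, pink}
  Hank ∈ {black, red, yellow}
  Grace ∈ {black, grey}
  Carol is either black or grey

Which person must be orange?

Kira

Among the 8 variables, pink fits only Ivy (and all 8 values in {black, blue, green, grey, orange, pink, red, yellow} must be used), so Ivy = pink.
The 7 still-open variables together cover exactly {black, blue, green, grey, orange, red, yellow} — 7 values for 7 variables — and blue appears only in Bob's list, so Bob = blue.
The 6 still-open variables draw from only 6 values {black, green, grey, orange, red, yellow}, so each is used; only Mona can be green, hence Mona = green.
The 5 still-open variables together cover exactly {black, grey, orange, red, yellow} — 5 values for 5 variables — and orange appears only in Kira's list, so Kira = orange.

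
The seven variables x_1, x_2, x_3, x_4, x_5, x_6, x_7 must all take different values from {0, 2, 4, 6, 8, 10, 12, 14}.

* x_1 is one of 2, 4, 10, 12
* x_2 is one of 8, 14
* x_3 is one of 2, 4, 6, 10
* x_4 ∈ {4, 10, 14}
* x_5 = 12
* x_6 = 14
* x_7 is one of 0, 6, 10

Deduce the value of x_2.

x_5's domain is down to {12}, so x_5 = 12. Eliminate 12 elsewhere: x_1.
x_6 has just one choice, so x_6 = 14. So x_2, x_4 can't be 14.
So x_2 = 8.

8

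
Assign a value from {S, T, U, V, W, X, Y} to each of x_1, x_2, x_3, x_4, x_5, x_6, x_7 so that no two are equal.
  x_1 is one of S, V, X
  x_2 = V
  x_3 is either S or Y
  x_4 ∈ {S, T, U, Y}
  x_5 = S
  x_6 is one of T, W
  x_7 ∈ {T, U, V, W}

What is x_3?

x_2 must be V (only option left). Strike V from x_1, x_7.
x_5's domain is down to {S}, so x_5 = S. Strike S from x_1, x_3, x_4.
So x_3 = Y.

Y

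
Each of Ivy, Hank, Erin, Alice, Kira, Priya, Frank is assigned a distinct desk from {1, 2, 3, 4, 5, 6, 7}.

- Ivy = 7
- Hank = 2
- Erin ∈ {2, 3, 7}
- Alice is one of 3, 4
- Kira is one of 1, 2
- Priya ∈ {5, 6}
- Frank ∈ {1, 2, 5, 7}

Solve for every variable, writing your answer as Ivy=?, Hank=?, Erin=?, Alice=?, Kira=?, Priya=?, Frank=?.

Ivy=7, Hank=2, Erin=3, Alice=4, Kira=1, Priya=6, Frank=5

Ivy's domain is down to {7}, so Ivy = 7. Eliminate 7 elsewhere: Erin, Frank.
Hank has just one choice, so Hank = 2. So Erin, Kira, Frank can't be 2.
Erin must be 3 (only option left). Remove 3 from Alice.
Alice's domain is down to {4}, so Alice = 4.
That leaves Kira = 1. Strike 1 from Frank.
That leaves Frank = 5. Eliminate 5 elsewhere: Priya.
Priya's domain is down to {6}, so Priya = 6.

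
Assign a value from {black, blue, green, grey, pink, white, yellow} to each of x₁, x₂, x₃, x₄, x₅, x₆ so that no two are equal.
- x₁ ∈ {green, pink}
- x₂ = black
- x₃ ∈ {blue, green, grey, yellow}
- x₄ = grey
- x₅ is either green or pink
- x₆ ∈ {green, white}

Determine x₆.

white

x₂ has just one choice, so x₂ = black.
x₄'s domain is down to {grey}, so x₄ = grey. So x₃ can't be grey.
x₁ and x₅ between them cover only {green, pink} — a naked pair. Remove those values from x₃, x₆.
So x₆ = white.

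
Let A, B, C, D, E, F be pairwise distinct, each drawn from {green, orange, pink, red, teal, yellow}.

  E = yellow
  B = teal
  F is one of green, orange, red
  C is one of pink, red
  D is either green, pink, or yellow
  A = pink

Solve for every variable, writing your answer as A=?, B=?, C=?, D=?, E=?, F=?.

A=pink, B=teal, C=red, D=green, E=yellow, F=orange

A's domain is down to {pink}, so A = pink. Strike pink from C, D.
B's domain is down to {teal}, so B = teal.
C must be red (only option left). Eliminate red elsewhere: F.
E has just one choice, so E = yellow. Strike yellow from D.
D must be green (only option left). Strike green from F.
F must be orange (only option left).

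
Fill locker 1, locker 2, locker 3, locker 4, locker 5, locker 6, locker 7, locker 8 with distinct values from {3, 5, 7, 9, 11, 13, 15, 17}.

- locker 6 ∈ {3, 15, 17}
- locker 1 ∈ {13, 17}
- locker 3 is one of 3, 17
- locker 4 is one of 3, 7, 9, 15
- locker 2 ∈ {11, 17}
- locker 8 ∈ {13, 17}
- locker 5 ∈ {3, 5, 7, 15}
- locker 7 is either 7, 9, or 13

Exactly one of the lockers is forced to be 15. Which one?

locker 6

The 8 variables draw from only 8 values {3, 5, 7, 9, 11, 13, 15, 17}, so each is used; only locker 5 can be 5, hence locker 5 = 5.
Among the 7 still-open variables, 11 fits only locker 2 (and all 7 values in {3, 7, 9, 11, 13, 15, 17} must be used), so locker 2 = 11.
locker 1 and locker 8 between them cover only {13, 17} — a naked pair. Remove those values from locker 3, locker 6, locker 7.
locker 3's domain is down to {3}, so locker 3 = 3. Strike 3 from locker 4, locker 6.
So 15 goes to locker 6.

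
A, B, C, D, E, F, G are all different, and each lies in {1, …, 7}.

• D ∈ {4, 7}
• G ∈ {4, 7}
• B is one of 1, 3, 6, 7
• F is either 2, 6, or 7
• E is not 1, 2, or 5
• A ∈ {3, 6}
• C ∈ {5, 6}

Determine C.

Among the 7 variables, 1 fits only B (and all 7 values in {1, 2, 3, 4, 5, 6, 7} must be used), so B = 1.
Among the 6 still-open variables, 2 fits only F (and all 6 values in {2, 3, 4, 5, 6, 7} must be used), so F = 2.
The 5 still-open variables together cover exactly {3, 4, 5, 6, 7} — 5 values for 5 variables — and 5 appears only in C's list, so C = 5.

5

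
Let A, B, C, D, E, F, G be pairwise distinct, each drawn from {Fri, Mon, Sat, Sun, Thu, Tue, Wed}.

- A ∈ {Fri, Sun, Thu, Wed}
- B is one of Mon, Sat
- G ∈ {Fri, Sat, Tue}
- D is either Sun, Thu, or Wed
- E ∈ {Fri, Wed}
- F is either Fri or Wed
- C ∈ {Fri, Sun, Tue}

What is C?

Among the 7 variables, Mon fits only B (and all 7 values in {Fri, Mon, Sat, Sun, Thu, Tue, Wed} must be used), so B = Mon.
The 6 still-open variables together cover exactly {Fri, Sat, Sun, Thu, Tue, Wed} — 6 values for 6 variables — and Sat appears only in G's list, so G = Sat.
The 5 still-open variables draw from only 5 values {Fri, Sun, Thu, Tue, Wed}, so each is used; only C can be Tue, hence C = Tue.

Tue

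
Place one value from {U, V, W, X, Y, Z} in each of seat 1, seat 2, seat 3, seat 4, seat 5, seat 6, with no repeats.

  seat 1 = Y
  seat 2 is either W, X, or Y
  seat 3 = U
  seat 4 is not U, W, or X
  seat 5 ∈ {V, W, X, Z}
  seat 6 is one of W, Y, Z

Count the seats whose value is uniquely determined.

seat 1 must be Y (only option left). So seat 2, seat 4, seat 6 can't be Y.
That leaves seat 3 = U.
Determined: seat 1=Y, seat 3=U. The other seats each still have more than one consistent value. That makes 2.

2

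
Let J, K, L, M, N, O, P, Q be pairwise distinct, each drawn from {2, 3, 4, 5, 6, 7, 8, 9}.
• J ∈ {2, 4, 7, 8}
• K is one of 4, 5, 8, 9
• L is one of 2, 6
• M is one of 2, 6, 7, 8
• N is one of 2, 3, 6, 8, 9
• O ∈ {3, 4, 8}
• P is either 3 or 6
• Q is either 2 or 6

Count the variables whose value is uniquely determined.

Among the 8 variables, 5 fits only K (and all 8 values in {2, 3, 4, 5, 6, 7, 8, 9} must be used), so K = 5.
Among the 7 still-open variables, 9 fits only N (and all 7 values in {2, 3, 4, 6, 7, 8, 9} must be used), so N = 9.
L and Q share exactly the 2 values {2, 6}; by pigeonhole those values go to them, so strike 2, 6 from J, M, P.
That leaves P = 3. Strike 3 from O.
Determined: K=5, N=9, P=3. The other variables each still have more than one consistent value. That makes 3.

3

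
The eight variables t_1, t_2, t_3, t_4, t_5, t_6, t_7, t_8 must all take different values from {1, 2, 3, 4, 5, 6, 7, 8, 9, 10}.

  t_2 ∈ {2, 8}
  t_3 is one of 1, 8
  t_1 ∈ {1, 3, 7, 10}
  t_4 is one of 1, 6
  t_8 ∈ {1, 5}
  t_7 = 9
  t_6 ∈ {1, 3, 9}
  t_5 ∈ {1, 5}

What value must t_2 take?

t_7 must be 9 (only option left). So t_6 can't be 9.
The 2 variables t_5 and t_8 are confined to {1, 5}, which locks those values in; drop them from t_1, t_3, t_4, t_6.
t_3 must be 8 (only option left). Strike 8 from t_2.
So t_2 = 2.

2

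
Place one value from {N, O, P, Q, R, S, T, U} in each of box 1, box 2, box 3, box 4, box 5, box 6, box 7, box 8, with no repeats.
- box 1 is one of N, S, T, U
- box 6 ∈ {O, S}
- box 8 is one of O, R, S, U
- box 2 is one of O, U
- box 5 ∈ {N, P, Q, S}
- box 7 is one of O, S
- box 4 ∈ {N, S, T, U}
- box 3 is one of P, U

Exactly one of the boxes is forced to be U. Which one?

The 8 variables together cover exactly {N, O, P, Q, R, S, T, U} — 8 values for 8 variables — and Q appears only in box 5's list, so box 5 = Q.
The 7 still-open variables together cover exactly {N, O, P, R, S, T, U} — 7 values for 7 variables — and P appears only in box 3's list, so box 3 = P.
The 6 still-open variables together cover exactly {N, O, R, S, T, U} — 6 values for 6 variables — and R appears only in box 8's list, so box 8 = R.
box 6 and box 7 between them cover only {O, S} — a naked pair. Remove those values from box 1, box 2, box 4.
So U goes to box 2.

box 2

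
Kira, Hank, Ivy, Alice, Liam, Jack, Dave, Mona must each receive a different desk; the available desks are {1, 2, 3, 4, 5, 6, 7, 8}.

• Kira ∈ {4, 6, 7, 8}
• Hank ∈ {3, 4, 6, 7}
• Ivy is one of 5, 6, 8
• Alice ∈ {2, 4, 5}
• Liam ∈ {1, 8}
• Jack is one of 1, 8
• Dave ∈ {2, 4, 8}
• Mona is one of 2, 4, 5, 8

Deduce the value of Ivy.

The 8 variables together cover exactly {1, 2, 3, 4, 5, 6, 7, 8} — 8 values for 8 variables — and 3 appears only in Hank's list, so Hank = 3.
Among the 7 still-open variables, 7 fits only Kira (and all 7 values in {1, 2, 4, 5, 6, 7, 8} must be used), so Kira = 7.
The 6 still-open variables together cover exactly {1, 2, 4, 5, 6, 8} — 6 values for 6 variables — and 6 appears only in Ivy's list, so Ivy = 6.

6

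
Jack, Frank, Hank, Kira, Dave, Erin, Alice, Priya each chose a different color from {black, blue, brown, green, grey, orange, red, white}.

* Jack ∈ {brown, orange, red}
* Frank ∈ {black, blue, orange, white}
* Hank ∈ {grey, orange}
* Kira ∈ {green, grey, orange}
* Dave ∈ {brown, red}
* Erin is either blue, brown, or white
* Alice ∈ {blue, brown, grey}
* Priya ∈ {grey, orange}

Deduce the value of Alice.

blue

Among the 8 variables, black fits only Frank (and all 8 values in {black, blue, brown, green, grey, orange, red, white} must be used), so Frank = black.
Among the 7 still-open variables, green fits only Kira (and all 7 values in {blue, brown, green, grey, orange, red, white} must be used), so Kira = green.
The 6 still-open variables draw from only 6 values {blue, brown, grey, orange, red, white}, so each is used; only Erin can be white, hence Erin = white.
The 5 still-open variables draw from only 5 values {blue, brown, grey, orange, red}, so each is used; only Alice can be blue, hence Alice = blue.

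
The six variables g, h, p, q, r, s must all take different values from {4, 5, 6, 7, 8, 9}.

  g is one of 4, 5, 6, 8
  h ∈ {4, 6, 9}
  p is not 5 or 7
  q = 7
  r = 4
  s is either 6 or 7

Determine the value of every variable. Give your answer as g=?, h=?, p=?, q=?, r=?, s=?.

q's domain is down to {7}, so q = 7. Remove 7 from s.
r has just one choice, so r = 4. So g, h, p can't be 4.
That leaves s = 6. Remove 6 from g, h, p.
That leaves h = 9. Eliminate 9 elsewhere: p.
p must be 8 (only option left). So g can't be 8.
g must be 5 (only option left).

g=5, h=9, p=8, q=7, r=4, s=6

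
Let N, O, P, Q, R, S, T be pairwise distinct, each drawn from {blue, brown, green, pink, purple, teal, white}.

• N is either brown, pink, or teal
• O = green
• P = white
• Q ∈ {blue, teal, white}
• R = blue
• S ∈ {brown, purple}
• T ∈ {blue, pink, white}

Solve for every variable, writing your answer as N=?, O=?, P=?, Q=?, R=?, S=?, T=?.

N=brown, O=green, P=white, Q=teal, R=blue, S=purple, T=pink

O's domain is down to {green}, so O = green.
P's domain is down to {white}, so P = white. Remove white from Q, T.
That leaves R = blue. Strike blue from Q, T.
That leaves T = pink. Eliminate pink elsewhere: N.
Q has just one choice, so Q = teal. Eliminate teal elsewhere: N.
N has just one choice, so N = brown. Strike brown from S.
That leaves S = purple.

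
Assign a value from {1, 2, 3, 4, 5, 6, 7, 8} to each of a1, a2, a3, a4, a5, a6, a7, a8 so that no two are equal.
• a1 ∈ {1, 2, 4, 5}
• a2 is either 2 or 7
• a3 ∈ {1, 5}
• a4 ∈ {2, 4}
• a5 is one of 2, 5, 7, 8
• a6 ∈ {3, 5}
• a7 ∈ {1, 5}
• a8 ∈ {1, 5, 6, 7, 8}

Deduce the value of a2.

The 8 variables together cover exactly {1, 2, 3, 4, 5, 6, 7, 8} — 8 values for 8 variables — and 3 appears only in a6's list, so a6 = 3.
Among the 7 still-open variables, 6 fits only a8 (and all 7 values in {1, 2, 4, 5, 6, 7, 8} must be used), so a8 = 6.
The 6 still-open variables draw from only 6 values {1, 2, 4, 5, 7, 8}, so each is used; only a5 can be 8, hence a5 = 8.
The 5 still-open variables draw from only 5 values {1, 2, 4, 5, 7}, so each is used; only a2 can be 7, hence a2 = 7.

7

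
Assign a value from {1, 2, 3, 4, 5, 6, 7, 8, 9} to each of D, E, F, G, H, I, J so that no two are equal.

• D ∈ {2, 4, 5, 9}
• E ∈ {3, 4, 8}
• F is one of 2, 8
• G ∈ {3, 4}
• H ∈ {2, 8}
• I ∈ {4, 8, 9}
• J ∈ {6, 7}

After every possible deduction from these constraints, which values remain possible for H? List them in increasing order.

2, 8

F and H between them cover only {2, 8} — a naked pair. Remove those values from D, E, I.
E and G share exactly the 2 values {3, 4}; by pigeonhole those values go to them, so strike 3, 4 from D, I.
I must be 9 (only option left). So D can't be 9.
That leaves D = 5.
No further eliminations apply; H can still be any of 2, 8.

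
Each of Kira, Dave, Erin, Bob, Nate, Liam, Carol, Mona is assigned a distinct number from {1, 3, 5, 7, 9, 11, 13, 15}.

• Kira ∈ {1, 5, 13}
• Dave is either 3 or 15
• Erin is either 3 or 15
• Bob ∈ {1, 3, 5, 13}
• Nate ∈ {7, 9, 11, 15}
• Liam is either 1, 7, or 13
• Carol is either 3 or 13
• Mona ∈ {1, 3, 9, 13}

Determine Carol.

13

The 8 variables together cover exactly {1, 3, 5, 7, 9, 11, 13, 15} — 8 values for 8 variables — and 11 appears only in Nate's list, so Nate = 11.
The 7 still-open variables together cover exactly {1, 3, 5, 7, 9, 13, 15} — 7 values for 7 variables — and 7 appears only in Liam's list, so Liam = 7.
Among the 6 still-open variables, 9 fits only Mona (and all 6 values in {1, 3, 5, 9, 13, 15} must be used), so Mona = 9.
Dave and Erin share exactly the 2 values {3, 15}; by pigeonhole those values go to them, so strike 3, 15 from Bob, Carol.
So Carol = 13.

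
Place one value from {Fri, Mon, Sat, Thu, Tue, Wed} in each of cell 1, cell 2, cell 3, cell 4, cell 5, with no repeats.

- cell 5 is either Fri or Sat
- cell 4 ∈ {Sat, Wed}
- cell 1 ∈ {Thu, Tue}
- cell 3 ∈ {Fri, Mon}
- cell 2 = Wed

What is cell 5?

Fri

cell 2 has just one choice, so cell 2 = Wed. Strike Wed from cell 4.
cell 4's domain is down to {Sat}, so cell 4 = Sat. Remove Sat from cell 5.
So cell 5 = Fri.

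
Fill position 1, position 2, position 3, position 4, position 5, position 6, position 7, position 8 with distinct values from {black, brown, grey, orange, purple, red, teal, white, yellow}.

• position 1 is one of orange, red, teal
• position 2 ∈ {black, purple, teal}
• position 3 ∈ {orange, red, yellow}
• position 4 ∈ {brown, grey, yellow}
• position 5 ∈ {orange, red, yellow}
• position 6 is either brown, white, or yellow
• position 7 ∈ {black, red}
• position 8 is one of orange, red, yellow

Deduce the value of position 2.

purple

position 3, position 5, position 8 between them cover only {orange, red, yellow} — a naked triple. Remove those values from position 1, position 4, position 6, position 7.
position 1 must be teal (only option left). Strike teal from position 2.
That leaves position 7 = black. Strike black from position 2.
So position 2 = purple.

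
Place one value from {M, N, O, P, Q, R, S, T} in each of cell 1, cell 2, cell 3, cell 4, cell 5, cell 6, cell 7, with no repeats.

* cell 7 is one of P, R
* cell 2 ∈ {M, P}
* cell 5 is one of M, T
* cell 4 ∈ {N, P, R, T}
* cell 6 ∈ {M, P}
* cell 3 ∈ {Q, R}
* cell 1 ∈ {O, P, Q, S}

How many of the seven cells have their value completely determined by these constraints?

4

cell 2 and cell 6 share exactly the 2 values {M, P}; by pigeonhole those values go to them, so strike M, P from cell 1, cell 4, cell 5, cell 7.
cell 5 must be T (only option left). Strike T from cell 4.
cell 7 has just one choice, so cell 7 = R. Remove R from cell 3, cell 4.
That leaves cell 3 = Q. Eliminate Q elsewhere: cell 1.
That leaves cell 4 = N.
Determined: cell 3=Q, cell 4=N, cell 5=T, cell 7=R. The other cells each still have more than one consistent value. That makes 4.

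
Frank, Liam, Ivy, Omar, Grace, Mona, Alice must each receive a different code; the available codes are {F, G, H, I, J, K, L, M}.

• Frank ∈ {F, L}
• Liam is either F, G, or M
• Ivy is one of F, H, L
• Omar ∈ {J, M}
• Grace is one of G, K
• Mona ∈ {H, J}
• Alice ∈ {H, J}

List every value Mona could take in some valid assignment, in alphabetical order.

H, J

Among the 7 variables, K fits only Grace (and all 7 values in {F, G, H, J, K, L, M} must be used), so Grace = K.
The 6 still-open variables draw from only 6 values {F, G, H, J, L, M}, so each is used; only Liam can be G, hence Liam = G.
Among the 5 still-open variables, M fits only Omar (and all 5 values in {F, H, J, L, M} must be used), so Omar = M.
The 2 variables Mona and Alice are confined to {H, J}, which locks those values in; drop them from Ivy.
No further eliminations apply; Mona can still be any of H, J.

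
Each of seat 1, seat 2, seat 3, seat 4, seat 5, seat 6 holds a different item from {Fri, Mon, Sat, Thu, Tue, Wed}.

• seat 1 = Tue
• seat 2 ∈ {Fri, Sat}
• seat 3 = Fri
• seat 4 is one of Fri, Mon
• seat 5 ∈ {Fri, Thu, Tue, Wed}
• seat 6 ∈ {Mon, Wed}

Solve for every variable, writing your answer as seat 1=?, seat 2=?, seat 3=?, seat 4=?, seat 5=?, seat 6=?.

seat 1 must be Tue (only option left). So seat 5 can't be Tue.
seat 3's domain is down to {Fri}, so seat 3 = Fri. Strike Fri from seat 2, seat 4, seat 5.
seat 4 has just one choice, so seat 4 = Mon. So seat 6 can't be Mon.
seat 6 must be Wed (only option left). Strike Wed from seat 5.
seat 2's domain is down to {Sat}, so seat 2 = Sat.
seat 5 must be Thu (only option left).

seat 1=Tue, seat 2=Sat, seat 3=Fri, seat 4=Mon, seat 5=Thu, seat 6=Wed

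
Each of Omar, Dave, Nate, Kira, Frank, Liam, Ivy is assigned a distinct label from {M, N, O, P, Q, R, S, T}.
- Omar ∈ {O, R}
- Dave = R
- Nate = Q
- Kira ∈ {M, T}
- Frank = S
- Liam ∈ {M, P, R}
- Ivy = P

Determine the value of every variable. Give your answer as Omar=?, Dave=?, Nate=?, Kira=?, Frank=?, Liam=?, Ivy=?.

Omar=O, Dave=R, Nate=Q, Kira=T, Frank=S, Liam=M, Ivy=P

Dave must be R (only option left). Strike R from Omar, Liam.
Nate's domain is down to {Q}, so Nate = Q.
That leaves Frank = S.
That leaves Ivy = P. So Liam can't be P.
Omar must be O (only option left).
Liam has just one choice, so Liam = M. Eliminate M elsewhere: Kira.
That leaves Kira = T.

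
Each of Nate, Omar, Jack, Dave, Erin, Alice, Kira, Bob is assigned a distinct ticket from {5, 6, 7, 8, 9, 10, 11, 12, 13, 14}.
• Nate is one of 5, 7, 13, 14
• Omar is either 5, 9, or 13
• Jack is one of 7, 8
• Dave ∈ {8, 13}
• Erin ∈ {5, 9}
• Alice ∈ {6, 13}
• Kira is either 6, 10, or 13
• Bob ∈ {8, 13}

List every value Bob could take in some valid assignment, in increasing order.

The 8 variables together cover exactly {5, 6, 7, 8, 9, 10, 13, 14} — 8 values for 8 variables — and 10 appears only in Kira's list, so Kira = 10.
Among the 7 still-open variables, 6 fits only Alice (and all 7 values in {5, 6, 7, 8, 9, 13, 14} must be used), so Alice = 6.
Among the 6 still-open variables, 14 fits only Nate (and all 6 values in {5, 7, 8, 9, 13, 14} must be used), so Nate = 14.
The 5 still-open variables together cover exactly {5, 7, 8, 9, 13} — 5 values for 5 variables — and 7 appears only in Jack's list, so Jack = 7.
Dave and Bob share exactly the 2 values {8, 13}; by pigeonhole those values go to them, so strike 8, 13 from Omar.
No further eliminations apply; Bob can still be any of 8, 13.

8, 13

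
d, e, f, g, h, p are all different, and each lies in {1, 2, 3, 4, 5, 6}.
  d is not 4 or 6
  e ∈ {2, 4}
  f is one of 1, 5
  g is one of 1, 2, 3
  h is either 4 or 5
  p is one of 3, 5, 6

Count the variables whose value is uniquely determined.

1

The 6 variables draw from only 6 values {1, 2, 3, 4, 5, 6}, so each is used; only p can be 6, hence p = 6.
Determined: p=6. The other variables each still have more than one consistent value. That makes 1.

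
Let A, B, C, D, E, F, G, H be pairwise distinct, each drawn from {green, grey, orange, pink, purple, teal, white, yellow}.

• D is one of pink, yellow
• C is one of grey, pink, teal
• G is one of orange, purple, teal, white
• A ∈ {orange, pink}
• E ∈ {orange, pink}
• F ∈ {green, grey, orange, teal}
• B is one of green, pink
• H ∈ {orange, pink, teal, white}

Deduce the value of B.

The 8 variables draw from only 8 values {green, grey, orange, pink, purple, teal, white, yellow}, so each is used; only G can be purple, hence G = purple.
The 7 still-open variables draw from only 7 values {green, grey, orange, pink, teal, white, yellow}, so each is used; only H can be white, hence H = white.
Among the 6 still-open variables, yellow fits only D (and all 6 values in {green, grey, orange, pink, teal, yellow} must be used), so D = yellow.
A and E share exactly the 2 values {orange, pink}; by pigeonhole those values go to them, so strike orange, pink from B, C, F.
So B = green.

green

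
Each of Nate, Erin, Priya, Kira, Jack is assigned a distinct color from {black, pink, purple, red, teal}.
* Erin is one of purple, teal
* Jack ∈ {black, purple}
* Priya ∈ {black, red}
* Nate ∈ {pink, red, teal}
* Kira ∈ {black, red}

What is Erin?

teal

The 5 variables together cover exactly {black, pink, purple, red, teal} — 5 values for 5 variables — and pink appears only in Nate's list, so Nate = pink.
The 4 still-open variables together cover exactly {black, purple, red, teal} — 4 values for 4 variables — and teal appears only in Erin's list, so Erin = teal.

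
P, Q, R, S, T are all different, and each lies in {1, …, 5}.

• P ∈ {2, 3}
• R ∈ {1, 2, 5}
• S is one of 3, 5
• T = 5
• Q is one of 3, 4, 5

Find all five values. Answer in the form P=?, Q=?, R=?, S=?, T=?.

T has just one choice, so T = 5. Remove 5 from Q, R, S.
S has just one choice, so S = 3. Remove 3 from P, Q.
P must be 2 (only option left). Eliminate 2 elsewhere: R.
That leaves Q = 4.
R's domain is down to {1}, so R = 1.

P=2, Q=4, R=1, S=3, T=5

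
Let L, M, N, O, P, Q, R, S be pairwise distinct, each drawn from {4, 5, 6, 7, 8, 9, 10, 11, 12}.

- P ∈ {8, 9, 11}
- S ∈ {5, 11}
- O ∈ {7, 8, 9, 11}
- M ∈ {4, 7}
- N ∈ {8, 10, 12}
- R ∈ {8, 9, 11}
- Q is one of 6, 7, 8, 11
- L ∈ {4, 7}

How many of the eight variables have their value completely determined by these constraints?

L and M between them cover only {4, 7} — a naked pair. Remove those values from O, Q.
O, P, R share exactly the 3 values {8, 9, 11}; by pigeonhole those values go to them, so strike 8, 9, 11 from N, Q, S.
Q has just one choice, so Q = 6.
S must be 5 (only option left).
Determined: Q=6, S=5. The other variables each still have more than one consistent value. That makes 2.

2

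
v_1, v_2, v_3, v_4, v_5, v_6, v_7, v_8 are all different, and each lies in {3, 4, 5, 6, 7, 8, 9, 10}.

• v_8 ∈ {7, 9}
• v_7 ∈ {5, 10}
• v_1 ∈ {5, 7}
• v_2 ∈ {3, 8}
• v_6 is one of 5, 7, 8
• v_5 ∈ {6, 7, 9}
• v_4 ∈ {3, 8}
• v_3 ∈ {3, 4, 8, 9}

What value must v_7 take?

10

Among the 8 variables, 4 fits only v_3 (and all 8 values in {3, 4, 5, 6, 7, 8, 9, 10} must be used), so v_3 = 4.
The 7 still-open variables together cover exactly {3, 5, 6, 7, 8, 9, 10} — 7 values for 7 variables — and 6 appears only in v_5's list, so v_5 = 6.
The 6 still-open variables together cover exactly {3, 5, 7, 8, 9, 10} — 6 values for 6 variables — and 9 appears only in v_8's list, so v_8 = 9.
The 5 still-open variables together cover exactly {3, 5, 7, 8, 10} — 5 values for 5 variables — and 10 appears only in v_7's list, so v_7 = 10.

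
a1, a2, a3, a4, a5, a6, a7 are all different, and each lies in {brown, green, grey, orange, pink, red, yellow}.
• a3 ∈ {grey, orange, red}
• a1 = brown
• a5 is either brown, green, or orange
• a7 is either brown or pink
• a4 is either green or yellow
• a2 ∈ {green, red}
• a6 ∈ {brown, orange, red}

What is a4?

yellow

a1 has just one choice, so a1 = brown. Eliminate brown elsewhere: a5, a6, a7.
That leaves a7 = pink.
The 5 still-open variables together cover exactly {green, grey, orange, red, yellow} — 5 values for 5 variables — and grey appears only in a3's list, so a3 = grey.
Among the 4 still-open variables, yellow fits only a4 (and all 4 values in {green, orange, red, yellow} must be used), so a4 = yellow.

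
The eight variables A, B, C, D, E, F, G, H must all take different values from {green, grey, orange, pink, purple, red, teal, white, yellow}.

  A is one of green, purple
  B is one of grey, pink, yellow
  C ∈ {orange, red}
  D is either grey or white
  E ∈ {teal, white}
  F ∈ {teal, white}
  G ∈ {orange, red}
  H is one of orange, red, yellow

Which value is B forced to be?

C and G between them cover only {orange, red} — a naked pair. Remove those values from H.
H must be yellow (only option left). Remove yellow from B.
The 2 variables E and F are confined to {teal, white}, which locks those values in; drop them from D.
D must be grey (only option left). Strike grey from B.
So B = pink.

pink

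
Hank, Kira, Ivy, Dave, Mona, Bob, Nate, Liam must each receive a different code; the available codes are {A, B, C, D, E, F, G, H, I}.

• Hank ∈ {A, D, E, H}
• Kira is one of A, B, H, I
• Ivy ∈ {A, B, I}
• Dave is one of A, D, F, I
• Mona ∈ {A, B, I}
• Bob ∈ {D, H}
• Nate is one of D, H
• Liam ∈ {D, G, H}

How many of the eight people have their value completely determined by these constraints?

3

Among the 8 variables, E fits only Hank (and all 8 values in {A, B, D, E, F, G, H, I} must be used), so Hank = E.
Among the 7 still-open variables, F fits only Dave (and all 7 values in {A, B, D, F, G, H, I} must be used), so Dave = F.
Among the 6 still-open variables, G fits only Liam (and all 6 values in {A, B, D, G, H, I} must be used), so Liam = G.
The 2 variables Bob and Nate are confined to {D, H}, which locks those values in; drop them from Kira.
Determined: Hank=E, Dave=F, Liam=G. The other people each still have more than one consistent value. That makes 3.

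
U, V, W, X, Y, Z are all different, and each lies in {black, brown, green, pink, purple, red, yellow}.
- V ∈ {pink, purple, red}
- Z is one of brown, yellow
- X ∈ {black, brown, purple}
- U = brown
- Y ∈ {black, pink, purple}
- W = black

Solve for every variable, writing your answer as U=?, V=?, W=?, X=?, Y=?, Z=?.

U must be brown (only option left). So X, Z can't be brown.
That leaves W = black. Remove black from X, Y.
X's domain is down to {purple}, so X = purple. Remove purple from V, Y.
Y has just one choice, so Y = pink. Strike pink from V.
Z's domain is down to {yellow}, so Z = yellow.
That leaves V = red.

U=brown, V=red, W=black, X=purple, Y=pink, Z=yellow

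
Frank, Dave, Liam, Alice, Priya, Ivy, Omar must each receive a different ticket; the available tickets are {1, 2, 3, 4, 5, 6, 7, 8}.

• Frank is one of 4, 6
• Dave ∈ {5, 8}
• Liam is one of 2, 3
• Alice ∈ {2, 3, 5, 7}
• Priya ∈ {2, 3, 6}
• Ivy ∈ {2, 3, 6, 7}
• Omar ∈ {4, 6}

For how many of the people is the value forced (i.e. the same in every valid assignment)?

3

The 7 variables together cover exactly {2, 3, 4, 5, 6, 7, 8} — 7 values for 7 variables — and 8 appears only in Dave's list, so Dave = 8.
The 6 still-open variables together cover exactly {2, 3, 4, 5, 6, 7} — 6 values for 6 variables — and 5 appears only in Alice's list, so Alice = 5.
The 5 still-open variables draw from only 5 values {2, 3, 4, 6, 7}, so each is used; only Ivy can be 7, hence Ivy = 7.
Frank and Omar between them cover only {4, 6} — a naked pair. Remove those values from Priya.
Determined: Dave=8, Alice=5, Ivy=7. The other people each still have more than one consistent value. That makes 3.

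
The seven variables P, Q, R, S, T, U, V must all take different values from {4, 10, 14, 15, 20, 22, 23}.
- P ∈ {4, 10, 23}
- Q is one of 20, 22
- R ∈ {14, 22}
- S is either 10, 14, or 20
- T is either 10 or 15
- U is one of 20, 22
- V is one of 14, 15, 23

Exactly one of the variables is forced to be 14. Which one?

The 7 variables together cover exactly {4, 10, 14, 15, 20, 22, 23} — 7 values for 7 variables — and 4 appears only in P's list, so P = 4.
The 6 still-open variables draw from only 6 values {10, 14, 15, 20, 22, 23}, so each is used; only V can be 23, hence V = 23.
The 5 still-open variables draw from only 5 values {10, 14, 15, 20, 22}, so each is used; only T can be 15, hence T = 15.
The 4 still-open variables draw from only 4 values {10, 14, 20, 22}, so each is used; only S can be 10, hence S = 10.
Among the 3 still-open variables, 14 fits only R (and all 3 values in {14, 20, 22} must be used), so R = 14.

R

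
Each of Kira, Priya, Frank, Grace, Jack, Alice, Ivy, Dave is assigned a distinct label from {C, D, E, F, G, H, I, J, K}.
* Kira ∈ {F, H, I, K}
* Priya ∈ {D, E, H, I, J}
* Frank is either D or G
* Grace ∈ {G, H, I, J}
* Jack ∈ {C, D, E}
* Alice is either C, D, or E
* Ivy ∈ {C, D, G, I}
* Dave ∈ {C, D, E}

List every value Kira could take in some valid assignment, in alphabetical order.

F, K

The 3 variables Jack, Alice, Dave are confined to {C, D, E}, which locks those values in; drop them from Priya, Frank, Ivy.
Frank has just one choice, so Frank = G. Eliminate G elsewhere: Grace, Ivy.
Ivy's domain is down to {I}, so Ivy = I. Strike I from Kira, Priya, Grace.
The 2 variables Priya and Grace are confined to {H, J}, which locks those values in; drop them from Kira.
No further eliminations apply; Kira can still be any of F, K.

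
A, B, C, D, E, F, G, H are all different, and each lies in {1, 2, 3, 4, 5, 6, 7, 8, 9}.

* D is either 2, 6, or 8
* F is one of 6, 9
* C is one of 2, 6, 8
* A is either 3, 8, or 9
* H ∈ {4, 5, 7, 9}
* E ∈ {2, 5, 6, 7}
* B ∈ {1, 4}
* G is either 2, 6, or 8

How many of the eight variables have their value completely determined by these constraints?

C, D, G share exactly the 3 values {2, 6, 8}; by pigeonhole those values go to them, so strike 2, 6, 8 from A, E, F.
F's domain is down to {9}, so F = 9. Remove 9 from A, H.
A's domain is down to {3}, so A = 3.
Determined: A=3, F=9. The other variables each still have more than one consistent value. That makes 2.

2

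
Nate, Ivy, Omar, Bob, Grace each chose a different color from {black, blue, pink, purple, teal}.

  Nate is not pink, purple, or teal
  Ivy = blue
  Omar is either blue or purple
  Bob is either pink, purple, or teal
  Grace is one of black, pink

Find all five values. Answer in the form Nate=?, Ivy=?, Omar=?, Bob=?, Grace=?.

Nate=black, Ivy=blue, Omar=purple, Bob=teal, Grace=pink

Ivy must be blue (only option left). Remove blue from Nate, Omar.
Omar has just one choice, so Omar = purple. Eliminate purple elsewhere: Bob.
Nate's domain is down to {black}, so Nate = black. Strike black from Grace.
That leaves Grace = pink. So Bob can't be pink.
Bob must be teal (only option left).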